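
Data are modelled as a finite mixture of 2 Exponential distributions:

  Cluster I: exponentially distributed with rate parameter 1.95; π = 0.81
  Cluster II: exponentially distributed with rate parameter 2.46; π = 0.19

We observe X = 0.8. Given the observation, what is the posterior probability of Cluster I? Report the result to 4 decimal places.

0.8356

Apply Bayes' rule: the posterior for each component is proportional to its prior times its likelihood at x.
Component likelihoods at x = 0.8:
  L_I = 0.409765
  L_II = 0.343751
Unnormalised posteriors:
  w_I·L_I = 0.81 × 0.409765 = 0.33191
  w_II·L_II = 0.19 × 0.343751 = 0.0653126
Denominator: 0.33191 + 0.0653126 = 0.397223
Responsibility of Cluster I: 0.33191 / 0.397223 ≈ 0.8356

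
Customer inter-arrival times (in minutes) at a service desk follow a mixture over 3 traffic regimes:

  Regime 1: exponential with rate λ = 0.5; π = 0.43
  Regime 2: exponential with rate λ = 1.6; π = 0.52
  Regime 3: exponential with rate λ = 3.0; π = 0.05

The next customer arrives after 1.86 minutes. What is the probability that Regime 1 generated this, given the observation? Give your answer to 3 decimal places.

The responsibility of component k is π_k f_k(x) divided by Σ_j π_j f_j(x).
Component likelihoods at x = 1.86 minutes:
  L_1 = 0.197277
  L_2 = 0.0815943
  L_3 = 0.0113177
Weight by the priors:
  π_1·L_1 = 0.43 × 0.197277 = 0.084829
  π_2·L_2 = 0.52 × 0.0815943 = 0.042429
  π_3·L_3 = 0.05 × 0.0113177 = 0.000565885
Normaliser: 0.084829 + 0.042429 + 0.000565885 = 0.127824
So the posterior for Regime 1 is 0.084829 / 0.127824 ≈ 0.664.

0.664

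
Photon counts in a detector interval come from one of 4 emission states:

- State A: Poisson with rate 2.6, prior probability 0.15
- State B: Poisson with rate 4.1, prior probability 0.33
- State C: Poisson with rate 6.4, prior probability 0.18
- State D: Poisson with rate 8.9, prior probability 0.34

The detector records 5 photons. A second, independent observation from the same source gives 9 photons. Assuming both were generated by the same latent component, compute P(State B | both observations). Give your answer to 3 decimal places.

The responsibility of component k is w_k f_k(x) divided by Σ_j w_j f_j(x).
Since both observations come from the same component, the likelihood for component k is f_k(x₁)·f_k(x₂).
  p_A = [0.0735394] × [0.0011113] = 8.17243e-05
  p_B = [0.160004] × [0.0149515] = 0.0023923
  p_C = [0.148674] × [0.0824844] = 0.0122633
  p_D = [0.063467] × [0.131682] = 0.00835745
Unnormalised posteriors:
  w_A·p_A = 0.15 × 8.17243e-05 = 1.22586e-05
  w_B·p_B = 0.33 × 0.0023923 = 0.000789458
  w_C·p_C = 0.18 × 0.0122633 = 0.00220739
  w_D·p_D = 0.34 × 0.00835745 = 0.00284153
Denominator: 1.22586e-05 + 0.000789458 + 0.00220739 + 0.00284153 = 0.00585064
P(State B | x₁,x₂) ≈ 0.135

0.135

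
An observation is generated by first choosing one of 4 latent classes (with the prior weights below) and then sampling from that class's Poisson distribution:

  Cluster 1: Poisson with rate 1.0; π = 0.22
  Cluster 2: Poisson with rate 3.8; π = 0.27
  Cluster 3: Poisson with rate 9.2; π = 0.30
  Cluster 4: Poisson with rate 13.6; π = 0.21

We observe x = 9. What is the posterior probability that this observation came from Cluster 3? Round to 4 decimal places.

0.7356

P(component k | x) = π_k·f_k(x) / marginal(x), where marginal(x) = Σ_j π_j·f_j(x).
Component likelihoods at x = 9:
  L_1 = e^(−1.0)·1.0^9/9! = 1.01378e-06
  L_2 = e^(−3.8)·3.8^9/9! = 0.0101852
  L_3 = e^(−9.2)·9.2^9/9! = 0.131467
  L_4 = e^(−13.6)·13.6^9/9! = 0.0544104
Weight by the priors:
  π_1·L_1 = 0.22 × 1.01378e-06 = 2.23031e-07
  π_2·L_2 = 0.27 × 0.0101852 = 0.00275001
  π_3·L_3 = 0.30 × 0.131467 = 0.0394402
  π_4·L_4 = 0.21 × 0.0544104 = 0.0114262
Denominator: 2.23031e-07 + 0.00275001 + 0.0394402 + 0.0114262 = 0.0536167
Responsibility of Cluster 3: 0.0394402 / 0.0536167 ≈ 0.7356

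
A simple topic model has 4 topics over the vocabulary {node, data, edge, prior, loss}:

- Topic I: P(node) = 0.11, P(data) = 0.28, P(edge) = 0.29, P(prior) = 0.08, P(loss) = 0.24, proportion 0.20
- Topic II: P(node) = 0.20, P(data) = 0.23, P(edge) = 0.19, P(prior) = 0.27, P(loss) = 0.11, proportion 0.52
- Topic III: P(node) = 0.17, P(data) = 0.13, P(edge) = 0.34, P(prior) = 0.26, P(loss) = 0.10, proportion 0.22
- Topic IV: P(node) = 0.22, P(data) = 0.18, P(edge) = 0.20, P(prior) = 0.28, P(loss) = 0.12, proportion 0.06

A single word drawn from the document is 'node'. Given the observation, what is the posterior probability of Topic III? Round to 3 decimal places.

0.212

By Bayes' theorem, P(k | x) = P(Z=k) f_k(x) / Σ_j P(Z=j) f_j(x).
Component likelihoods at x = 'node':
  p_I = P(node | comp) = 0.11
  p_II = P(node | comp) = 0.20
  p_III = P(node | comp) = 0.17
  p_IV = P(node | comp) = 0.22
Multiply by the mixture weights:
  P(Z=I)·p_I = 0.20 × 0.11 = 0.022
  P(Z=II)·p_II = 0.52 × 0.2 = 0.104
  P(Z=III)·p_III = 0.22 × 0.17 = 0.0374
  P(Z=IV)·p_IV = 0.06 × 0.22 = 0.0132
Sum: 0.022 + 0.104 + 0.0374 + 0.0132 = 0.1766
Responsibility of Topic III: 0.0374 / 0.1766 ≈ 0.212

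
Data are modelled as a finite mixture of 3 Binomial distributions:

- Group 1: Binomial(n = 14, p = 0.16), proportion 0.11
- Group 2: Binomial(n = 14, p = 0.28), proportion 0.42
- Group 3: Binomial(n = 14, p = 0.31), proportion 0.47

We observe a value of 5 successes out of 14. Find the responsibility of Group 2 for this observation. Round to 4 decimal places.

0.4286

By Bayes' theorem, P(k | x) = P(Z=k) f_k(x) / Σ_j P(Z=j) f_j(x).
Binomial probabilities:
  p_1 = C(14,5)·0.16^5·0.84^9 = 2002·0.000104858·0.208216 = 0.0437097
  p_2 = C(14,5)·0.28^5·0.72^9 = 2002·0.00172104·0.0519987 = 0.179162
  p_3 = C(14,5)·0.31^5·0.69^9 = 2002·0.00286292·0.0354521 = 0.203196
Multiply by the mixture weights:
  P(Z=1)·p_1 = 0.11 × 0.0437097 = 0.00480806
  P(Z=2)·p_2 = 0.42 × 0.179162 = 0.0752482
  P(Z=3)·p_3 = 0.47 × 0.203196 = 0.0955019
Denominator: 0.00480806 + 0.0752482 + 0.0955019 = 0.175558
P(Group 2 | 5 successes out of 14) ≈ 0.4286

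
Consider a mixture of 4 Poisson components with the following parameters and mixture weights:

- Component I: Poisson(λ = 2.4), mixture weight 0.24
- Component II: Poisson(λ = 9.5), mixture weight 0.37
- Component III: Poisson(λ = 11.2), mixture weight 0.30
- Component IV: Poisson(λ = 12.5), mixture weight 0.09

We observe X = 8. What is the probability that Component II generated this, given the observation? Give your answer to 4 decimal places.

0.5971

By Bayes' theorem, P(k | x) = π_k f_k(x) / Σ_j π_j f_j(x).
Poisson probabilities:
  p_I = e^(−2.4)·2.4^8/8! = 0.00247664
  p_II = e^(−9.5)·9.5^8/8! = 0.12316
  p_III = e^(−11.2)·11.2^8/8! = 0.0839703
  p_IV = e^(−12.5)·12.5^8/8! = 0.0550907
Prior × likelihood for each component:
  π_I·p_I = 0.24 × 0.00247664 = 0.000594393
  π_II·p_II = 0.37 × 0.12316 = 0.0455693
  π_III·p_III = 0.30 × 0.0839703 = 0.0251911
  π_IV·p_IV = 0.09 × 0.0550907 = 0.00495817
Evidence: 0.000594393 + 0.0455693 + 0.0251911 + 0.00495817 = 0.0763129
So the posterior for Component II is 0.0455693 / 0.0763129 ≈ 0.5971.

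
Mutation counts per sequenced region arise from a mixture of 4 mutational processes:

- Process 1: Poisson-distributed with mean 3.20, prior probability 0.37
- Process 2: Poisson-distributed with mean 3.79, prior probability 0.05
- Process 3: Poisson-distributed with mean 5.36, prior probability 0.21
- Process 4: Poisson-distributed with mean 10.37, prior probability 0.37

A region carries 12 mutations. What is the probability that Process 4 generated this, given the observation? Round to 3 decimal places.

0.969

Posterior ∝ prior × likelihood, so P(k | x) ∝ w_k f_k(x); normalise over all components.
Evaluate each component's likelihood at the observed value:
  f_1 = 9.81116e-05
  f_2 = 0.000414341
  f_3 = 0.00551851
  f_4 = 0.101245
Prior × likelihood for each component:
  w_1·f_1 = 0.37 × 9.81116e-05 = 3.63013e-05
  w_2·f_2 = 0.05 × 0.000414341 = 2.0717e-05
  w_3·f_3 = 0.21 × 0.00551851 = 0.00115889
  w_4·f_4 = 0.37 × 0.101245 = 0.0374607
Sum: 3.63013e-05 + 2.0717e-05 + 0.00115889 + 0.0374607 = 0.0386766
Responsibility of Process 4: 0.0374607 / 0.0386766 ≈ 0.969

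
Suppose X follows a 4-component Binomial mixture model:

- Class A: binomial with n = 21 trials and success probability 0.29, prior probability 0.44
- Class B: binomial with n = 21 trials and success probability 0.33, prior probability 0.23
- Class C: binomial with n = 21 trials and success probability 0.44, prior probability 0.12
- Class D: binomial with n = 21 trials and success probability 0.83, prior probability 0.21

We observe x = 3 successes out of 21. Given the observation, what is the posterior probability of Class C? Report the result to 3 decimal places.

P(component k | x) = P(Z=k)·f_k(x) / marginal(x), where marginal(x) = Σ_j P(Z=j)·f_j(x).
Binomial probabilities:
  f_A = C(21,3)·0.29^3·0.71^18 = 1330·0.024389·0.00210209 = 0.0681861
  f_B = C(21,3)·0.33^3·0.67^18 = 1330·0.035937·0.000740196 = 0.0353785
  f_C = C(21,3)·0.44^3·0.56^18 = 1330·0.085184·2.93349e-05 = 0.00332349
  f_D = C(21,3)·0.83^3·0.17^18 = 1330·0.571787·1.40631e-14 = 1.06946e-11
Unnormalised posteriors:
  P(Z=A)·f_A = 0.44 × 0.0681861 = 0.0300019
  P(Z=B)·f_B = 0.23 × 0.0353785 = 0.00813706
  P(Z=C)·f_C = 0.12 × 0.00332349 = 0.000398819
  P(Z=D)·f_D = 0.21 × 1.06946e-11 = 2.24588e-12
Evidence: 0.0300019 + 0.00813706 + 0.000398819 + 2.24588e-12 = 0.0385378
Responsibility of Class C: 0.000398819 / 0.0385378 ≈ 0.010

0.010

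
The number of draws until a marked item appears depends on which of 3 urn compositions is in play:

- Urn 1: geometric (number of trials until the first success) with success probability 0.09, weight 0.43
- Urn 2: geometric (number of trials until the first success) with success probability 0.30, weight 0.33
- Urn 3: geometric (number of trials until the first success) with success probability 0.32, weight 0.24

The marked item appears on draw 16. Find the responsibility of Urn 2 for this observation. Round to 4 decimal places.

0.0465

By Bayes' theorem, P(k | x) = π_k f_k(x) / Σ_j π_j f_j(x).
Component likelihoods at x = 16:
  L_1 = 0.09·(1−0.09)^15 = 0.09·0.243008 = 0.0218707
  L_2 = 0.30·(1−0.30)^15 = 0.30·0.00474756 = 0.00142427
  L_3 = 0.32·(1−0.32)^15 = 0.32·0.0030735 = 0.000983521
Weight by the priors:
  π_1·L_1 = 0.43 × 0.0218707 = 0.00940442
  π_2·L_2 = 0.33 × 0.00142427 = 0.000470009
  π_3·L_3 = 0.24 × 0.000983521 = 0.000236045
Marginal: 0.00940442 + 0.000470009 + 0.000236045 = 0.0101105
So the posterior for Urn 2 is 0.000470009 / 0.0101105 ≈ 0.0465.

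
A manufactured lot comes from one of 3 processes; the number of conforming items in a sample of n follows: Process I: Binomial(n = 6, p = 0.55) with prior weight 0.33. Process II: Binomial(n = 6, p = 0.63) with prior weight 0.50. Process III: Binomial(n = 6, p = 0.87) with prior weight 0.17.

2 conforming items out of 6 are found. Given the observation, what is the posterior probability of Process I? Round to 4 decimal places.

0.5215

P(component k | x) = π_k·f_k(x) / marginal(x), where marginal(x) = Σ_j π_j·f_j(x).
Evaluate each component's likelihood at the observed value:
  f_I = C(6,2)·0.55^2·0.45^4 = 15·0.3025·0.0410062 = 0.186066
  f_II = C(6,2)·0.63^2·0.37^4 = 15·0.3969·0.0187416 = 0.111578
  f_III = C(6,2)·0.87^2·0.13^4 = 15·0.7569·0.00028561 = 0.00324267
Unnormalised posteriors:
  π_I·f_I = 0.33 × 0.186066 = 0.0614017
  π_II·f_II = 0.50 × 0.111578 = 0.0557891
  π_III·f_III = 0.17 × 0.00324267 = 0.000551254
Sum: 0.0614017 + 0.0557891 + 0.000551254 = 0.117742
So the posterior for Process I is 0.0614017 / 0.117742 ≈ 0.5215.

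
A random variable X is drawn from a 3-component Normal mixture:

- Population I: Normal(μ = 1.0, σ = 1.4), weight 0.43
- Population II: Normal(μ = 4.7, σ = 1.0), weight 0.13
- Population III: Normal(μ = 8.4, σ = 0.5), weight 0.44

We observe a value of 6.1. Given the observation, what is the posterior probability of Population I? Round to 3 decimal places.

The responsibility of component k is P(Z=k) f_k(x) divided by Σ_j P(Z=j) f_j(x).
Evaluate each component's likelihood at the observed value:
  f_I = 0.000374239
  f_II = 0.149727
  f_III = 2.02817e-05
Weight by the priors:
  P(Z=I)·f_I = 0.43 × 0.000374239 = 0.000160923
  P(Z=II)·f_II = 0.13 × 0.149727 = 0.0194646
  P(Z=III)·f_III = 0.44 × 2.02817e-05 = 8.92395e-06
Marginal: 0.000160923 + 0.0194646 + 8.92395e-06 = 0.0196344
So the posterior for Population I is 0.000160923 / 0.0196344 ≈ 0.008.

0.008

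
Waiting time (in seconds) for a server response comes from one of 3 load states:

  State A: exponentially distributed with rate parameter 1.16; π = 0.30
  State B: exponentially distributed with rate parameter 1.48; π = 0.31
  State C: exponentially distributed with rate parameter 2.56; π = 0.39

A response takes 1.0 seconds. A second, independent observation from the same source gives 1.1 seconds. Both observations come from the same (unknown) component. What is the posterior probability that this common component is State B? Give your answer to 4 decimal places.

0.3916

By Bayes' theorem, P(k | x) = π_k f_k(x) / Σ_j π_j f_j(x).
Since both observations come from the same component, the likelihood for component k is f_k(x₁)·f_k(x₂).
  p_A = [1.16·e^(−1.16·1.0) = 1.16·e^(−1.1600) = 0.363644] × [0.323816] = 0.117754
  p_B = [1.48·e^(−1.48·1.0) = 1.48·e^(−1.4800) = 0.336904] × [0.290556] = 0.0978895
  p_C = [2.56·e^(−2.56·1.0) = 2.56·e^(−2.5600) = 0.1979] × [0.153203] = 0.0303189
Unnormalised posteriors:
  π_A·p_A = 0.30 × 0.117754 = 0.0353261
  π_B·p_B = 0.31 × 0.0978895 = 0.0303457
  π_C·p_C = 0.39 × 0.0303189 = 0.0118244
Sum: 0.0353261 + 0.0303457 + 0.0118244 = 0.0774962
Responsibility of State B: 0.0303457 / 0.0774962 ≈ 0.3916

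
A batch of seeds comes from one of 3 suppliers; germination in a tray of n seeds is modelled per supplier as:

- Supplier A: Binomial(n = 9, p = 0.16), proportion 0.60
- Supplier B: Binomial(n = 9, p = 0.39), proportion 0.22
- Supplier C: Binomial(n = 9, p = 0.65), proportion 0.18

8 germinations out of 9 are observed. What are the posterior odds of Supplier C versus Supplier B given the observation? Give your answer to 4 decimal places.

Since P(k|x) ∝ w_k f_k(x), the posterior odds are w_i f_i(x) / (w_j f_j(x)).
Component likelihoods at x = 8 germinations out of 9:
  f_A = 3.247e-06
  f_B = 0.00293825
  f_C = 0.100373
0.0180672 / 0.000646416 ≈ 27.9498

27.9498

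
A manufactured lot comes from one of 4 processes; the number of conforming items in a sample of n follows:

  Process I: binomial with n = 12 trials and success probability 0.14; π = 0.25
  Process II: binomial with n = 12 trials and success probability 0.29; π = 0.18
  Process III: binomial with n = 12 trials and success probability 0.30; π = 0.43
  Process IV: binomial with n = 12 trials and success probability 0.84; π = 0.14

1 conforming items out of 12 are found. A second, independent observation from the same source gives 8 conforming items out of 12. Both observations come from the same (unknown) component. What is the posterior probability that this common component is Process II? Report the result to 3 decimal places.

0.274

P(component k | x) = π_k·f_k(x) / marginal(x), where marginal(x) = Σ_j π_j·f_j(x).
Since both observations come from the same component, the likelihood for component k is f_k(x₁)·f_k(x₂).
  p_I = [C(12,1)·0.14^1·0.86^11 = 12·0.14·0.190319 = 0.319737] × [3.99598e-05] = 1.27766e-05
  p_II = [C(12,1)·0.29^1·0.71^11 = 12·0.29·0.0231122 = 0.0804306] × [0.00629249] = 0.000506109
  p_III = [C(12,1)·0.30^1·0.70^11 = 12·0.3·0.0197733 = 0.0711838] × [0.00779772] = 0.000555071
  p_IV = [C(12,1)·0.84^1·0.16^11 = 12·0.84·1.75922e-09 = 1.77329e-08] × [0.0804117] = 1.42594e-09
Unnormalised posteriors:
  π_I·p_I = 0.25 × 1.27766e-05 = 3.19415e-06
  π_II·p_II = 0.18 × 0.000506109 = 9.10995e-05
  π_III·p_III = 0.43 × 0.000555071 = 0.00023868
  π_IV·p_IV = 0.14 × 1.42594e-09 = 1.99631e-10
Normaliser: 3.19415e-06 + 9.10995e-05 + 0.00023868 + 1.99631e-10 = 0.000332974
So the posterior for Process II is 9.10995e-05 / 0.000332974 ≈ 0.274.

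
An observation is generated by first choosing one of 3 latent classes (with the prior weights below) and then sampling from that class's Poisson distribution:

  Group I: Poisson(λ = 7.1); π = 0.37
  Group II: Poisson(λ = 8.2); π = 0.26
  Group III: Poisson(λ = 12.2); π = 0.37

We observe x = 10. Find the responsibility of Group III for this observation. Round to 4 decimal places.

0.4077

By Bayes' theorem, P(k | x) = w_k f_k(x) / Σ_j w_j f_j(x).
Evaluate each component's likelihood at the observed value:
  L_I = e^(−7.1)·7.1^10/10! = 0.0740167
  L_II = e^(−8.2)·8.2^10/10! = 0.104031
  L_III = e^(−12.2)·12.2^10/10! = 0.101261
Multiply by the mixture weights:
  w_I·L_I = 0.37 × 0.0740167 = 0.0273862
  w_II·L_II = 0.26 × 0.104031 = 0.0270479
  w_III·L_III = 0.37 × 0.101261 = 0.0374666
Sum: 0.0273862 + 0.0270479 + 0.0374666 = 0.0919007
Responsibility of Group III: 0.0374666 / 0.0919007 ≈ 0.4077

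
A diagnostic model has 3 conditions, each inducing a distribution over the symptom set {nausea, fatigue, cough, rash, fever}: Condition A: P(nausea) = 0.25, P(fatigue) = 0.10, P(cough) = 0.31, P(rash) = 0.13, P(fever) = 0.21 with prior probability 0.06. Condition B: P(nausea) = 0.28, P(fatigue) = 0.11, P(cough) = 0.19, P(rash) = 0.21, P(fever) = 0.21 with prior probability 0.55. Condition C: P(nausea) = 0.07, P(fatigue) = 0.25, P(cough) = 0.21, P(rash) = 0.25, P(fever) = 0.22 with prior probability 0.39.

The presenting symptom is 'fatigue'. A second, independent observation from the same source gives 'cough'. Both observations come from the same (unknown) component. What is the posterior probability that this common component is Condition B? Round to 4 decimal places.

0.3398

By Bayes' theorem, P(k | x) = π_k f_k(x) / Σ_j π_j f_j(x).
Since both observations come from the same component, the likelihood for component k is f_k(x₁)·f_k(x₂).
  L_A = [P(fatigue | comp) = 0.10] × [0.31] = 0.031
  L_B = [P(fatigue | comp) = 0.11] × [0.19] = 0.0209
  L_C = [P(fatigue | comp) = 0.25] × [0.21] = 0.0525
Multiply by the mixture weights:
  π_A·L_A = 0.06 × 0.031 = 0.00186
  π_B·L_B = 0.55 × 0.0209 = 0.011495
  π_C·L_C = 0.39 × 0.0525 = 0.020475
Normaliser: 0.00186 + 0.011495 + 0.020475 = 0.03383
Responsibility of Condition B: 0.011495 / 0.03383 ≈ 0.3398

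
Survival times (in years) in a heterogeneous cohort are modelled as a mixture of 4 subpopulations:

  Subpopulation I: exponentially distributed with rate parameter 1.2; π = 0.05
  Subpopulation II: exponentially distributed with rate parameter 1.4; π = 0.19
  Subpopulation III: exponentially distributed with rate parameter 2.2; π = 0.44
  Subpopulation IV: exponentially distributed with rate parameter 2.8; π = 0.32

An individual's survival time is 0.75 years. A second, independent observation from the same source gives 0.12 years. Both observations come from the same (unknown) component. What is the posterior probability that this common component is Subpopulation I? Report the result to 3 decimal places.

0.038

Apply Bayes' rule: the posterior for each component is proportional to its prior times its likelihood at x.
Since both observations come from the same component, the likelihood for component k is f_k(x₁)·f_k(x₂).
  f_I = [0.487884] × [1.03907] = 0.506943
  f_II = [0.489913] × [1.1835] = 0.57981
  f_III = [0.42251] × [1.68954] = 0.713848
  f_IV = [0.342878] × [2.00094] = 0.68608
Prior × likelihood for each component:
  π_I·f_I = 0.05 × 0.506943 = 0.0253471
  π_II·f_II = 0.19 × 0.57981 = 0.110164
  π_III·f_III = 0.44 × 0.713848 = 0.314093
  π_IV·f_IV = 0.32 × 0.68608 = 0.219546
Denominator: 0.0253471 + 0.110164 + 0.314093 + 0.219546 = 0.66915
P(Subpopulation I | x₁, x₂) = 0.0253471 / 0.66915 ≈ 0.038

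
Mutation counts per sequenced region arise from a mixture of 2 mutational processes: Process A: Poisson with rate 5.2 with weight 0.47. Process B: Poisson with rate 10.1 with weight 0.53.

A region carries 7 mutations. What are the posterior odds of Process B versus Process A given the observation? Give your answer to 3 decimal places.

Since P(k|x) ∝ π_k f_k(x), the posterior odds are π_i f_i(x) / (π_j f_j(x)).
Component likelihoods at x = 7 mutations:
  L_A = e^(−5.2)·5.2^7/7! = 0.112528
  L_B = e^(−10.1)·10.1^7/7! = 0.0873866
Odds = (0.53/0.47) × (0.0873866/0.112528) = 1.12766 × 0.776575 ≈ 0.876

0.876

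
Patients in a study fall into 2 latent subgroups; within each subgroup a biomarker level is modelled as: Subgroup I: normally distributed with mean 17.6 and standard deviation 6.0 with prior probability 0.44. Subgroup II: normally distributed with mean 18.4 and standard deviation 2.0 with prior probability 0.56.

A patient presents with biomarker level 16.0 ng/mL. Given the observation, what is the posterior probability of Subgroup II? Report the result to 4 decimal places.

0.6582

Posterior ∝ prior × likelihood, so P(k | x) ∝ P(Z=k) f_k(x); normalise over all components.
Component likelihoods at x = 16.0 ng/mL:
  f_I = (1/(6.0·√(2π)))·exp(−(16.0−17.6)²/(2·6.0²)) = 0.066490·exp(-0.03556) = 0.0641678
  f_II = (1/(2.0·√(2π)))·exp(−(16.0−18.4)²/(2·2.0²)) = 0.199471·exp(-0.72000) = 0.097093
Unnormalised posteriors:
  P(Z=I)·f_I = 0.44 × 0.0641678 = 0.0282338
  P(Z=II)·f_II = 0.56 × 0.097093 = 0.0543721
Denominator: 0.0282338 + 0.0543721 = 0.0826059
P(Subgroup II | 16.0 ng/mL) ≈ 0.6582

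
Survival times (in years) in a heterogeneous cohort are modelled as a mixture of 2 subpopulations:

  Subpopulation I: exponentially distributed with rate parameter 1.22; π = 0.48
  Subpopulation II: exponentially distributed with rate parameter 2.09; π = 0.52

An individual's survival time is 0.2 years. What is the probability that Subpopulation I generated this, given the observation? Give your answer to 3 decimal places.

The responsibility of component k is π_k f_k(x) divided by Σ_j π_j f_j(x).
Exponential densities:
  p_I = 0.955855
  p_II = 1.37598
Unnormalised posteriors:
  π_I·p_I = 0.48 × 0.955855 = 0.45881
  π_II·p_II = 0.52 × 1.37598 = 0.715508
Denominator: 0.45881 + 0.715508 = 1.17432
P(Subpopulation I | x) ≈ 0.391

0.391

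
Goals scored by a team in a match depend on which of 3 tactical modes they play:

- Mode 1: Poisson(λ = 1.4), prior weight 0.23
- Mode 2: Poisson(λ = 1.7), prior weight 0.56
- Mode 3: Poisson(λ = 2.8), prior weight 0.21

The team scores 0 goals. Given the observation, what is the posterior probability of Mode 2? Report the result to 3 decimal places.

Apply Bayes' rule: the posterior for each component is proportional to its prior times its likelihood at x.
Poisson probabilities:
  f_1 = e^(−1.4)·1.4^0/0! = 0.246597
  f_2 = e^(−1.7)·1.7^0/0! = 0.182684
  f_3 = e^(−2.8)·2.8^0/0! = 0.0608101
Weight by the priors:
  P(Z=1)·f_1 = 0.23 × 0.246597 = 0.0567173
  P(Z=2)·f_2 = 0.56 × 0.182684 = 0.102303
  P(Z=3)·f_3 = 0.21 × 0.0608101 = 0.0127701
Evidence: 0.0567173 + 0.102303 + 0.0127701 = 0.17179
P(Mode 2 | the observation) = 0.102303 / 0.17179 ≈ 0.596

0.596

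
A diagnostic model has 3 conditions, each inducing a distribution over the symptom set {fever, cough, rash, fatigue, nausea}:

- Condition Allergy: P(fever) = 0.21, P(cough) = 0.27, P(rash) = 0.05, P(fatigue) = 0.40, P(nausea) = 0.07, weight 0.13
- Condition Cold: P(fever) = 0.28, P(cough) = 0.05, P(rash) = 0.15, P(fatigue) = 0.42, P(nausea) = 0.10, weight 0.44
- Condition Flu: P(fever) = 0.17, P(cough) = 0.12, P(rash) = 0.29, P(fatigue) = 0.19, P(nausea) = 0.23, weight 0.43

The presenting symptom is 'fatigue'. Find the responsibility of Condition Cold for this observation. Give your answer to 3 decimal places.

Posterior ∝ prior × likelihood, so P(k | x) ∝ P(Z=k) f_k(x); normalise over all components.
Component likelihoods at x = 'fatigue':
  f_Allergy = P(fatigue | comp) = 0.40
  f_Cold = P(fatigue | comp) = 0.42
  f_Flu = P(fatigue | comp) = 0.19
Multiply by the mixture weights:
  P(Z=Allergy)·f_Allergy = 0.13 × 0.4 = 0.052
  P(Z=Cold)·f_Cold = 0.44 × 0.42 = 0.1848
  P(Z=Flu)·f_Flu = 0.43 × 0.19 = 0.0817
Evidence: 0.052 + 0.1848 + 0.0817 = 0.3185
So the posterior for Condition Cold is 0.1848 / 0.3185 ≈ 0.580.

0.580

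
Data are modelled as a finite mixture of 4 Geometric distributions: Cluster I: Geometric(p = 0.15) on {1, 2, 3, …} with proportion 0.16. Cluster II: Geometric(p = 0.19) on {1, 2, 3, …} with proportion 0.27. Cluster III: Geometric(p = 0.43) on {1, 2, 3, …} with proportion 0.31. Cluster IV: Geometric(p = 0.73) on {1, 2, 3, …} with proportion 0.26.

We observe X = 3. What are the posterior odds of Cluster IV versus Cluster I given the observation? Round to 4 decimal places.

Posterior odds = (π_i f_i(x)) / (π_j f_j(x)); the normalising sum cancels.
Geometric probabilities:
  f_I = 0.108375
  f_II = 0.124659
  f_III = 0.139707
  f_IV = 0.053217
Odds = (0.26/0.16) × (0.053217/0.108375) = 1.625 × 0.491045 ≈ 0.7979

0.7979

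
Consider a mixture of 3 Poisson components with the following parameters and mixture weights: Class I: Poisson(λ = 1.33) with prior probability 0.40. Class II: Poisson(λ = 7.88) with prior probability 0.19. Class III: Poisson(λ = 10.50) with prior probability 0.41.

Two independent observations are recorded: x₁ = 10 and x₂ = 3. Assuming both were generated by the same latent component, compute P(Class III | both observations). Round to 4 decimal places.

Posterior ∝ prior × likelihood, so P(k | x) ∝ P(Z=k) f_k(x); normalise over all components.
Since both observations come from the same component, the likelihood for component k is f_k(x₁)·f_k(x₂).
  L_I = [e^(−1.33)·1.33^10/10! = 1.26224e-06] × [0.103703] = 1.30898e-07
  L_II = [e^(−7.88)·7.88^10/10! = 0.0962185] × [0.0308451] = 0.00296787
  L_III = [e^(−10.50)·10.50^10/10! = 0.123606] × [0.00531281] = 0.000656693
Unnormalised posteriors:
  P(Z=I)·L_I = 0.40 × 1.30898e-07 = 5.23593e-08
  P(Z=II)·L_II = 0.19 × 0.00296787 = 0.000563896
  P(Z=III)·L_III = 0.41 × 0.000656693 = 0.000269244
Marginal: 5.23593e-08 + 0.000563896 + 0.000269244 = 0.000833193
P(Class III | data) = 0.000269244 / 0.000833193 ≈ 0.3231

0.3231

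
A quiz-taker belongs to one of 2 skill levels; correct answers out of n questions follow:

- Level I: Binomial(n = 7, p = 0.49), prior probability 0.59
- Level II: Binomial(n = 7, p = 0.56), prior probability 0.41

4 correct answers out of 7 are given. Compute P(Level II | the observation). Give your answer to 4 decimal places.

0.4322

Posterior ∝ prior × likelihood, so P(k | x) ∝ P(Z=k) f_k(x); normalise over all components.
Evaluate each component's likelihood at the observed value:
  f_I = 0.267647
  f_II = 0.29321
Weight by the priors:
  P(Z=I)·f_I = 0.59 × 0.267647 = 0.157912
  P(Z=II)·f_II = 0.41 × 0.29321 = 0.120216
Sum: 0.157912 + 0.120216 = 0.278128
So the posterior for Level II is 0.120216 / 0.278128 ≈ 0.4322.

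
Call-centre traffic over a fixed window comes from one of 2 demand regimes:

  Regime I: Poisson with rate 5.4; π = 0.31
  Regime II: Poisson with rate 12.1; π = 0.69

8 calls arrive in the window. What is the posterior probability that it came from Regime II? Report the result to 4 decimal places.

P(component k | x) = π_k·f_k(x) / marginal(x), where marginal(x) = Σ_j π_j·f_j(x).
Evaluate each component's likelihood at the observed value:
  L_I = 0.0809915
  L_II = 0.0633577
Multiply by the mixture weights:
  π_I·L_I = 0.31 × 0.0809915 = 0.0251074
  π_II·L_II = 0.69 × 0.0633577 = 0.0437168
Sum: 0.0251074 + 0.0437168 = 0.0688242
P(Regime II | x) ≈ 0.6352

0.6352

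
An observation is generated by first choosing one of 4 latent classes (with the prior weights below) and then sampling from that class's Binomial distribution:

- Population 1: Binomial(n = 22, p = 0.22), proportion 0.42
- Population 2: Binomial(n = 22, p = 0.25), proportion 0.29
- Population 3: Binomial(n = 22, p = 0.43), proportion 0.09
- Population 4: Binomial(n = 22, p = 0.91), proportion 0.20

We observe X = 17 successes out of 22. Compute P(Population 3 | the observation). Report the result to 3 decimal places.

0.013

P(component k | x) = w_k·f_k(x) / marginal(x), where marginal(x) = Σ_j w_j·f_j(x).
Evaluate each component's likelihood at the observed value:
  L_1 = C(22,17)·0.22^17·0.78^5 = 26334·6.625e-12·0.288717 = 5.03704e-08
  L_2 = C(22,17)·0.25^17·0.75^5 = 26334·5.82077e-11·0.237305 = 3.6375e-07
  L_3 = C(22,17)·0.43^17·0.57^5 = 26334·5.8744e-07·0.0601692 = 0.000930797
  L_4 = C(22,17)·0.91^17·0.09^5 = 26334·0.201235·5.9049e-06 = 0.031292
Multiply by the mixture weights:
  w_1·L_1 = 0.42 × 5.03704e-08 = 2.11556e-08
  w_2·L_2 = 0.29 × 3.6375e-07 = 1.05488e-07
  w_3·L_3 = 0.09 × 0.000930797 = 8.37717e-05
  w_4·L_4 = 0.20 × 0.031292 = 0.0062584
Denominator: 2.11556e-08 + 1.05488e-07 + 8.37717e-05 + 0.0062584 = 0.00634229
Responsibility of Population 3: 8.37717e-05 / 0.00634229 ≈ 0.013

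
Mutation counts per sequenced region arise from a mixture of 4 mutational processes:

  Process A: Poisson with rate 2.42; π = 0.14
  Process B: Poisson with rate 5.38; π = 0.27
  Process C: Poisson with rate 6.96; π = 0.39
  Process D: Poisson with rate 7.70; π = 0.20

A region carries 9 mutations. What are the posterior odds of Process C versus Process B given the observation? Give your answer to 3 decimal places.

Only the two components matter; the odds are (π_i f_i(x)) / (π_j f_j(x)).
Evaluate each component's likelihood at the observed value:
  f_A = 0.000697562
  f_B = 0.0479483
  f_C = 0.100238
  f_D = 0.118737
0.0390927 / 0.012946 ≈ 3.020

3.020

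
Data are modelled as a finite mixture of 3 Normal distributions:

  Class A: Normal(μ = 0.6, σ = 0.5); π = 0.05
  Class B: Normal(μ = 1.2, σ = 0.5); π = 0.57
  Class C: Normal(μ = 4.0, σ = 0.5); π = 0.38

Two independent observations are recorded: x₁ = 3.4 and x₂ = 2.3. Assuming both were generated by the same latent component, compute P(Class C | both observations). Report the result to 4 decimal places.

The responsibility of component k is w_k f_k(x) divided by Σ_j w_j f_j(x).
Since both observations come from the same component, the likelihood for component k is f_k(x₁)·f_k(x₂).
  f_A = [(1/(0.5·√(2π)))·exp(−(3.4−0.6)²/(2·0.5²)) = 0.797885·exp(-15.68000) = 1.23652e-07] × [0.00246444] = 3.04734e-10
  f_B = [(1/(0.5·√(2π)))·exp(−(3.4−1.2)²/(2·0.5²)) = 0.797885·exp(-9.68000) = 4.98849e-05] × [0.0709492] = 3.5393e-06
  f_C = [(1/(0.5·√(2π)))·exp(−(3.4−4.0)²/(2·0.5²)) = 0.797885·exp(-0.72000) = 0.388372] × [0.00246444] = 0.000957119
Unnormalised posteriors:
  w_A·f_A = 0.05 × 3.04734e-10 = 1.52367e-11
  w_B·f_B = 0.57 × 3.5393e-06 = 2.0174e-06
  w_C·f_C = 0.38 × 0.000957119 = 0.000363705
Denominator: 1.52367e-11 + 2.0174e-06 + 0.000363705 = 0.000365723
Responsibility of Class C: 0.000363705 / 0.000365723 ≈ 0.9945

0.9945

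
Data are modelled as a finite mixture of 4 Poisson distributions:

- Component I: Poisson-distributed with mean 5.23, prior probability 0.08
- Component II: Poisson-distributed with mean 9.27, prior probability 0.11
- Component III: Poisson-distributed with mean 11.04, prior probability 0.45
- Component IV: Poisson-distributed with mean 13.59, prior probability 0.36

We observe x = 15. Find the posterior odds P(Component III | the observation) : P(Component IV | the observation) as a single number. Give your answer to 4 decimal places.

Only the two components matter; the odds are (π_i f_i(x)) / (π_j f_j(x)).
Evaluate each component's likelihood at the observed value:
  L_I = 0.000245282
  L_II = 0.0231093
  L_III = 0.0541284
  L_IV = 0.09544
Posterior odds = (π_III·L_III) / (π_IV·L_IV) = (0.45·0.0541284) / (0.36·0.09544) = 0.0243578 / 0.0343584 ≈ 0.7089

0.7089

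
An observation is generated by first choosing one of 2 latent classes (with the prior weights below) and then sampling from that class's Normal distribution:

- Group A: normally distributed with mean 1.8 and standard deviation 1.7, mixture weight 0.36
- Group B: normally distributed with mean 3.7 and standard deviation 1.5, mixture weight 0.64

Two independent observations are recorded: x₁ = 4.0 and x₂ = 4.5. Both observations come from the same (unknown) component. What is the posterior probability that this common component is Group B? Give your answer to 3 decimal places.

0.941

The responsibility of component k is P(Z=k) f_k(x) divided by Σ_j P(Z=j) f_j(x).
Since both observations come from the same component, the likelihood for component k is f_k(x₁)·f_k(x₂).
  f_A = [(1/(1.7·√(2π)))·exp(−(4.0−1.8)²/(2·1.7²)) = 0.234672·exp(-0.83737) = 0.101577] × [0.0664828] = 0.00675313
  f_B = [(1/(1.5·√(2π)))·exp(−(4.0−3.7)²/(2·1.5²)) = 0.265962·exp(-0.02000) = 0.260695] × [0.230703] = 0.060143
Multiply by the mixture weights:
  P(Z=A)·f_A = 0.36 × 0.00675313 = 0.00243113
  P(Z=B)·f_B = 0.64 × 0.060143 = 0.0384915
Normaliser: 0.00243113 + 0.0384915 = 0.0409227
P(Group B | x₁, x₂) = 0.0384915 / 0.0409227 ≈ 0.941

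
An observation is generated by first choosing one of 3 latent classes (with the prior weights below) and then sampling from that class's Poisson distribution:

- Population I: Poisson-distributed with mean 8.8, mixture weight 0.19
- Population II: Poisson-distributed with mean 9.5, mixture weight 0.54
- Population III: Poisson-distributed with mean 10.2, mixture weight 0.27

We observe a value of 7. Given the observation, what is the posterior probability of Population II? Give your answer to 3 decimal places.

By Bayes' theorem, P(k | x) = π_k f_k(x) / Σ_j π_j f_j(x).
Component likelihoods at x = 7:
  p_I = 0.122224
  p_II = 0.103714
  p_III = 0.0847163
Unnormalised posteriors:
  π_I·p_I = 0.19 × 0.122224 = 0.0232226
  π_II·p_II = 0.54 × 0.103714 = 0.0560055
  π_III·p_III = 0.27 × 0.0847163 = 0.0228734
Denominator: 0.0232226 + 0.0560055 + 0.0228734 = 0.102101
P(Population II | the observation) ≈ 0.549

0.549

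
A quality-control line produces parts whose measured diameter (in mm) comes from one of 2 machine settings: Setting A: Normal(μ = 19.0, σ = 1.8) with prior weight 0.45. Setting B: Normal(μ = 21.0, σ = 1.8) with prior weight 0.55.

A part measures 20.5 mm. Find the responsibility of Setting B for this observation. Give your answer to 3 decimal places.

Posterior ∝ prior × likelihood, so P(k | x) ∝ π_k f_k(x); normalise over all components.
Evaluate each component's likelihood at the observed value:
  p_A = (1/(1.8·√(2π)))·exp(−(20.5−19.0)²/(2·1.8²)) = 0.221635·exp(-0.34722) = 0.156618
  p_B = (1/(1.8·√(2π)))·exp(−(20.5−21.0)²/(2·1.8²)) = 0.221635·exp(-0.03858) = 0.213247
Multiply by the mixture weights:
  π_A·p_A = 0.45 × 0.156618 = 0.070478
  π_B·p_B = 0.55 × 0.213247 = 0.117286
Marginal: 0.070478 + 0.117286 = 0.187764
P(Setting B | x) ≈ 0.625

0.625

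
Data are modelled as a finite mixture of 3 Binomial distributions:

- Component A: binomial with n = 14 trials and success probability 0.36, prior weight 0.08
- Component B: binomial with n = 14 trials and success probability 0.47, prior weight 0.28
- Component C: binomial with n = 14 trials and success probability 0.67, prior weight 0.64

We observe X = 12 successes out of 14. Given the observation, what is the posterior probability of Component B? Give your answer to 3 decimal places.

P(component k | x) = π_k·f_k(x) / marginal(x), where marginal(x) = Σ_j π_j·f_j(x).
Binomial probabilities:
  f_A = C(14,12)·0.36^12·0.64^2 = 91·4.73838e-06·0.4096 = 0.000176617
  f_B = C(14,12)·0.47^12·0.53^2 = 91·0.000116191·0.2809 = 0.00297008
  f_C = C(14,12)·0.67^12·0.33^2 = 91·0.00818272·0.1089 = 0.0810899
Unnormalised posteriors:
  π_A·f_A = 0.08 × 0.000176617 = 1.41293e-05
  π_B·f_B = 0.28 × 0.00297008 = 0.000831621
  π_C·f_C = 0.64 × 0.0810899 = 0.0518976
Evidence: 1.41293e-05 + 0.000831621 + 0.0518976 = 0.0527433
Responsibility of Component B: 0.000831621 / 0.0527433 ≈ 0.016

0.016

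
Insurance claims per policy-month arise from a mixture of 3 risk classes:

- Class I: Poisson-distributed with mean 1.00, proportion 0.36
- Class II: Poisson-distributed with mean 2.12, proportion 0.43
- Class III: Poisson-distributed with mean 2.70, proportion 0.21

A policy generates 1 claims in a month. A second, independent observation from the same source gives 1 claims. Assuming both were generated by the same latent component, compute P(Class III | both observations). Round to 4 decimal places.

0.0828

Apply Bayes' rule: the posterior for each component is proportional to its prior times its likelihood at x.
Since both observations come from the same component, the likelihood for component k is f_k(x₁)·f_k(x₂).
  L_I = [e^(−1.00)·1.00^1/1! = 0.367879] × [0.367879] = 0.135335
  L_II = [e^(−2.12)·2.12^1/1! = 0.254467] × [0.254467] = 0.0647535
  L_III = [e^(−2.70)·2.70^1/1! = 0.181455] × [0.181455] = 0.0329259
Unnormalised posteriors:
  w_I·L_I = 0.36 × 0.135335 = 0.0487207
  w_II·L_II = 0.43 × 0.0647535 = 0.027844
  w_III·L_III = 0.21 × 0.0329259 = 0.00691443
Denominator: 0.0487207 + 0.027844 + 0.00691443 = 0.0834791
P(Class III | x) = 0.00691443 / 0.0834791 ≈ 0.0828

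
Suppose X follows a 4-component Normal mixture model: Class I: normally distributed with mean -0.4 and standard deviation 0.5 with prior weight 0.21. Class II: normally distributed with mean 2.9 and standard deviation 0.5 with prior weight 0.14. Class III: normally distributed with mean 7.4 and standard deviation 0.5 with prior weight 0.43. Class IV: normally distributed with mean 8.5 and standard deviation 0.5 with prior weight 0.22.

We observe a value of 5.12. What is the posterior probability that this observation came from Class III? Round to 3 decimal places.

Posterior ∝ prior × likelihood, so P(k | x) ∝ π_k f_k(x); normalise over all components.
Component likelihoods at x = 5.12:
  p_I = (1/(0.5·√(2π)))·exp(−(5.12−-0.4)²/(2·0.5²)) = 0.797885·exp(-60.94080) = 2.72701e-27
  p_II = (1/(0.5·√(2π)))·exp(−(5.12−2.9)²/(2·0.5²)) = 0.797885·exp(-9.85680) = 4.1801e-05
  p_III = (1/(0.5·√(2π)))·exp(−(5.12−7.4)²/(2·0.5²)) = 0.797885·exp(-10.39680) = 2.43594e-05
  p_IV = (1/(0.5·√(2π)))·exp(−(5.12−8.5)²/(2·0.5²)) = 0.797885·exp(-22.84880) = 9.52428e-11
Prior × likelihood for each component:
  π_I·p_I = 0.21 × 2.72701e-27 = 5.72672e-28
  π_II·p_II = 0.14 × 4.1801e-05 = 5.85213e-06
  π_III·p_III = 0.43 × 2.43594e-05 = 1.04746e-05
  π_IV·p_IV = 0.22 × 9.52428e-11 = 2.09534e-11
Normaliser: 5.72672e-28 + 5.85213e-06 + 1.04746e-05 + 2.09534e-11 = 1.63267e-05
Responsibility of Class III: 1.04746e-05 / 1.63267e-05 ≈ 0.642

0.642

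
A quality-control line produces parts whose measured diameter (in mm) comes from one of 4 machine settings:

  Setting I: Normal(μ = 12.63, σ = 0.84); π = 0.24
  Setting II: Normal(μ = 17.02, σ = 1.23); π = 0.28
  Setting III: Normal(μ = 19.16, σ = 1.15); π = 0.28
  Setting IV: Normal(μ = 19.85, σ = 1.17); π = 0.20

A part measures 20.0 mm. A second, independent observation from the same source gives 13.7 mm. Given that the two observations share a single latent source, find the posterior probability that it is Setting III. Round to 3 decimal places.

P(component k | x) = π_k·f_k(x) / marginal(x), where marginal(x) = Σ_j π_j·f_j(x).
Since both observations come from the same component, the likelihood for component k is f_k(x₁)·f_k(x₂).
  L_I = [9.13469e-18] × [0.211004] = 1.92745e-18
  L_II = [0.0172344] × [0.00849092] = 0.000146336
  L_III = [0.265679] × [4.41887e-06] = 1.174e-06
  L_IV = [0.338186] × [3.41176e-07] = 1.15381e-07
Multiply by the mixture weights:
  π_I·L_I = 0.24 × 1.92745e-18 = 4.62589e-19
  π_II·L_II = 0.28 × 0.000146336 = 4.09741e-05
  π_III·L_III = 0.28 × 1.174e-06 = 3.2872e-07
  π_IV·L_IV = 0.20 × 1.15381e-07 = 2.30762e-08
Sum: 4.62589e-19 + 4.09741e-05 + 3.2872e-07 + 2.30762e-08 = 4.13259e-05
P(Setting III | x) ≈ 0.008

0.008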